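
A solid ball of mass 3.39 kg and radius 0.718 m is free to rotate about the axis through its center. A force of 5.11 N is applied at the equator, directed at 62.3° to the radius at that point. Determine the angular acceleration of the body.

α ≈ 4.65 rad/s²

I = (2/5)MR² = (2/5)(3.39)(0.718)² = 0.6991 kg·m².
Only the tangential component produces torque: τ = F R sinθ = (5.11)(0.718) sin 62.3° = 3.248 N·m.
Newton's second law for rotation, τ = Iα, gives α = τ/I = 3.248/0.6991 = 4.647 rad/s².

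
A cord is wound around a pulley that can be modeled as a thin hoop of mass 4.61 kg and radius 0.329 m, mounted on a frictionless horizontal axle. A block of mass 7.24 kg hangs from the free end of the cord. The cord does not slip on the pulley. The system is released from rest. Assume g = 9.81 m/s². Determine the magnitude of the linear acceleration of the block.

a ≈ 5.99 m/s²

I = MR² = (4.61)(0.329)² = 0.4990 kg·m².
Block: mg − T = ma. Pulley: TR = Iα. No-slip: a = αR, so T = (I/R²)a = 4.610·a.
Then mg = (m + 4.610)a, so a = (7.24)(9.81)/(7.24 + 4.610) = 5.994 m/s².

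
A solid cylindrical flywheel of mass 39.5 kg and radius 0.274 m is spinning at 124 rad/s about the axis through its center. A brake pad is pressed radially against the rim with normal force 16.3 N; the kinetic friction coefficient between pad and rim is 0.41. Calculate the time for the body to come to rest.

I = ½MR² = (1/2)(39.5)(0.274)² = 1.483 kg·m².
Friction force f = μN = (0.41)(16.3) = 6.683 N at the rim; torque magnitude τ = fR = 1.831 N·m, opposing ω.
|α| = τ/I = 1.831/1.483 = 1.235 rad/s² (deceleration).
0 = ω₀ − |α|t ⇒ t = ω₀/|α| = 124/1.235 = 100.4 s.

t ≈ 100 s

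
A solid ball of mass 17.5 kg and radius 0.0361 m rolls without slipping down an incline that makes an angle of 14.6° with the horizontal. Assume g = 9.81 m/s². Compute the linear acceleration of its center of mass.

a ≈ 1.77 m/s²

Translation along the incline: Mg sinθ − f = Ma.
Rotation about the center: fR = Iα with I = (2/5)MR². No-slip gives a = αR, so f = (I/R²)a = (2/5)M a.
Substituting: Mg sinθ = (1 + 0.4000)Ma, so a = g sinθ/(1 + 0.4000) = (9.81) sin 14.6° / 1.400 = 1.766 m/s².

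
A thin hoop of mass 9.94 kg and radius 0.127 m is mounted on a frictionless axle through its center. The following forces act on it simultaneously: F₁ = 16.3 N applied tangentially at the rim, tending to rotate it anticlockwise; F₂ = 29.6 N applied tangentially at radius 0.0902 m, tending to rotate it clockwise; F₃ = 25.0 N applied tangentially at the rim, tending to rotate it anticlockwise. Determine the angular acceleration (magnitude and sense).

α ≈ 16.1 rad/s², anticlockwise

I = MR² = (9.94)(0.127)² = 0.1603 kg·m².
Taking anticlockwise as positive: τ₁ = +(16.3)(0.127) = +2.070 N·m; τ₂ = −(29.6)(0.0902) = −2.670 N·m; τ₃ = +(25.0)(0.127) = +3.175 N·m.
Net torque τ = 2.575 N·m.
α = τ/I = 2.575/0.1603 = 16.06 rad/s².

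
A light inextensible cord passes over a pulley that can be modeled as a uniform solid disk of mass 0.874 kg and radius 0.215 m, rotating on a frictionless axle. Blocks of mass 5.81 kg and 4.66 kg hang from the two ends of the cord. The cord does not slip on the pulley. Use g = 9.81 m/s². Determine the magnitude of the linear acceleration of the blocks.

a ≈ 1.03 m/s²

I = ½MR² = (1/2)(0.874)(0.215)² = 0.02020 kg·m².
Heavier block: m₁g − T₁ = m₁a. Lighter block: T₂ − m₂g = m₂a.
Pulley: (T₁ − T₂)R = Iα = I(a/R), so T₁ − T₂ = (I/R²)a = (1/2)M_p a = 0.4370·a.
Adding the three: (m₁ − m₂)g = (m₁ + m₂ + 0.4370)a, so a = (5.81 − 4.66)(9.81)/(5.81 + 4.66 + 0.4370) = 1.034 m/s².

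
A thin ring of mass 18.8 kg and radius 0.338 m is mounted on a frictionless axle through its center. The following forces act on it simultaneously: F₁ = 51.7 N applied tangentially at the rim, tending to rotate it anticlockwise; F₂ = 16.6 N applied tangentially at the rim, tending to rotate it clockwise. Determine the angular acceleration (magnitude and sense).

α ≈ 5.52 rad/s², anticlockwise

I = MR² = (18.8)(0.338)² = 2.148 kg·m².
Taking anticlockwise as positive: τ₁ = +(51.7)(0.338) = +17.47 N·m; τ₂ = −(16.6)(0.338) = −5.611 N·m.
Net torque τ = 11.86 N·m.
α = τ/I = 11.86/2.148 = 5.524 rad/s².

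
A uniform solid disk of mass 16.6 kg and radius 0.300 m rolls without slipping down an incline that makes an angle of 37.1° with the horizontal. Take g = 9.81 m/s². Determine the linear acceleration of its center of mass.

Translation along the incline: Mg sinθ − f = Ma.
Rotation about the center: fR = Iα with I = ½MR². No-slip gives a = αR, so f = (I/R²)a = (1/2)M a.
Substituting: Mg sinθ = (1 + 0.5000)Ma, so a = g sinθ/(1 + 0.5000) = (9.81) sin 37.1° / 1.500 = 3.945 m/s².

a ≈ 3.94 m/s²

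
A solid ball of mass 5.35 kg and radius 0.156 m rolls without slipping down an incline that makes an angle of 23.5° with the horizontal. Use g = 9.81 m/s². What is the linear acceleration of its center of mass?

Translation along the incline: Mg sinθ − f = Ma.
Rotation about the center: fR = Iα with I = (2/5)MR². No-slip gives a = αR, so f = (I/R²)a = (2/5)M a.
Substituting: Mg sinθ = (1 + 0.4000)Ma, so a = g sinθ/(1 + 0.4000) = (9.81) sin 23.5° / 1.400 = 2.794 m/s².

a ≈ 2.79 m/s²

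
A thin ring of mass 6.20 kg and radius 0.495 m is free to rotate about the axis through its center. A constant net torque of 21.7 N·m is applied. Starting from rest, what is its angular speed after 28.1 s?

I = MR² = (6.20)(0.495)² = 1.519 kg·m².
α = τ/I = 21.7/1.519 = 14.28 rad/s².
ω = ω₀ + αt = 0 + (14.28)(28.1) = 401.4 rad/s.

ω ≈ 401 rad/s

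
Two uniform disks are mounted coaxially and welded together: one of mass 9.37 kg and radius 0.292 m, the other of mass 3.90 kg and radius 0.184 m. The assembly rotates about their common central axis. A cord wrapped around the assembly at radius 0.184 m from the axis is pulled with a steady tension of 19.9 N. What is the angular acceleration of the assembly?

I = ½M₁R₁² + ½M₂R₂² = ½(9.37)(0.292)² + ½(3.90)(0.184)² = 0.4655 kg·m².
τ = F r = (19.9)(0.184) = 3.662 N·m.
α = τ/I = 3.662/0.4655 = 7.866 rad/s².

α ≈ 7.87 rad/s²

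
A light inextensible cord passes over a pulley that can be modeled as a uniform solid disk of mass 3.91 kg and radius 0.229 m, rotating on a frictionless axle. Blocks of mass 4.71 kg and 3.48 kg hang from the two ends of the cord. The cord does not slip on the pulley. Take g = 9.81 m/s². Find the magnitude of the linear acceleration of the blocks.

I = ½MR² = (1/2)(3.91)(0.229)² = 0.1025 kg·m².
Heavier block: m₁g − T₁ = m₁a. Lighter block: T₂ − m₂g = m₂a.
Pulley: (T₁ − T₂)R = Iα = I(a/R), so T₁ − T₂ = (I/R²)a = (1/2)M_p a = 1.955·a.
Adding the three: (m₁ − m₂)g = (m₁ + m₂ + 1.955)a, so a = (4.71 − 3.48)(9.81)/(4.71 + 3.48 + 1.955) = 1.189 m/s².

a ≈ 1.19 m/s²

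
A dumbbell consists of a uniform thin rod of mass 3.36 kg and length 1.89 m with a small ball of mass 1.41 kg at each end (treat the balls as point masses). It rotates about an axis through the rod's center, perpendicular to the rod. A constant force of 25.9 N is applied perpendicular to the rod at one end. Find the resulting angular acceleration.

I_rod = (1/12)ML² = (1/12)(3.36)(1.89)² = 1.000 kg·m².
I_balls = 2·m·(L/2)² = 2(1.41)(0.9450)² = 2.518 kg·m².
Total I = 3.519 kg·m².
τ = F·(L/2) = (25.9)(0.945) = 24.48 N·m.
α = τ/I = 24.48/3.519 = 6.956 rad/s².

α ≈ 6.96 rad/s²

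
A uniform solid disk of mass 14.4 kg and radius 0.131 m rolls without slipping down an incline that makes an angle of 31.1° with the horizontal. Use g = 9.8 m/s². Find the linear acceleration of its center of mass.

a ≈ 3.37 m/s²

Translation along the incline: Mg sinθ − f = Ma.
Rotation about the center: fR = Iα with I = ½MR². No-slip gives a = αR, so f = (I/R²)a = (1/2)M a.
Substituting: Mg sinθ = (1 + 0.5000)Ma, so a = g sinθ/(1 + 0.5000) = (9.8) sin 31.1° / 1.500 = 3.375 m/s².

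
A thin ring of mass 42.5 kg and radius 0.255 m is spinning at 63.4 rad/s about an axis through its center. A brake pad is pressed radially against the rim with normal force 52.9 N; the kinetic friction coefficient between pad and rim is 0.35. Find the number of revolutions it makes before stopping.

≈ 187 revolutions

I = MR² = (42.5)(0.255)² = 2.764 kg·m².
Friction force f = μN = (0.35)(52.9) = 18.51 N at the rim; torque magnitude τ = fR = 4.721 N·m, opposing ω.
|α| = τ/I = 4.721/2.764 = 1.708 rad/s² (deceleration).
ω² = ω₀² − 2|α|θ with ω = 0 ⇒ θ = ω₀²/(2|α|) = 1176 rad = 187.2 rev.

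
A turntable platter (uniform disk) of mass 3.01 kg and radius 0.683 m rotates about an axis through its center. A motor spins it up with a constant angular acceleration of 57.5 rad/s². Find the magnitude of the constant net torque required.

τ ≈ 40.4 N·m

I = ½MR² = (1/2)(3.01)(0.683)² = 0.7021 kg·m².
τ = Iα = (0.7021)(57.50) = 40.37 N·m.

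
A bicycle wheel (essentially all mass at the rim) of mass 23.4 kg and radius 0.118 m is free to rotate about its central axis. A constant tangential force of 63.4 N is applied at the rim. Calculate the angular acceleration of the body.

α ≈ 23.0 rad/s²

I = MR² = (23.4)(0.118)² = 0.3258 kg·m².
τ = F R = (63.4)(0.118) = 7.481 N·m.
Newton's second law for rotation, τ = Iα, gives α = τ/I = 7.481/0.3258 = 22.96 rad/s².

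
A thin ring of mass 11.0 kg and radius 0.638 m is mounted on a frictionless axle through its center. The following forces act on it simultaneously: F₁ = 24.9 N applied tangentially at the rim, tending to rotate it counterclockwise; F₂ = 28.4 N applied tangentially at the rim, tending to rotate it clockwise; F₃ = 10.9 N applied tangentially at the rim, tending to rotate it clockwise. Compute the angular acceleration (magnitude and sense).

I = MR² = (11.0)(0.638)² = 4.477 kg·m².
Taking counterclockwise as positive: τ₁ = +(24.9)(0.638) = +15.89 N·m; τ₂ = −(28.4)(0.638) = −18.12 N·m; τ₃ = −(10.9)(0.638) = −6.954 N·m.
Net torque τ = -9.187 N·m.
α = τ/I = -9.187/4.477 = -2.052 rad/s².

α ≈ 2.05 rad/s², clockwise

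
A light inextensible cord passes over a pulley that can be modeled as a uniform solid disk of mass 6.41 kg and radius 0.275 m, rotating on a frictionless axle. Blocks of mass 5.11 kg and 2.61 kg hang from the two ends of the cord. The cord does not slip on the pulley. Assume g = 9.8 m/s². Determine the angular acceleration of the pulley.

I = ½MR² = (1/2)(6.41)(0.275)² = 0.2424 kg·m².
Heavier block: m₁g − T₁ = m₁a. Lighter block: T₂ − m₂g = m₂a.
Pulley: (T₁ − T₂)R = Iα = I(a/R), so T₁ − T₂ = (I/R²)a = (1/2)M_p a = 3.205·a.
Adding the three: (m₁ − m₂)g = (m₁ + m₂ + 3.205)a, so a = (5.11 − 2.61)(9.8)/(5.11 + 2.61 + 3.205) = 2.243 m/s².
α = a/R = 2.243/0.275 = 8.155 rad/s².

α ≈ 8.15 rad/s²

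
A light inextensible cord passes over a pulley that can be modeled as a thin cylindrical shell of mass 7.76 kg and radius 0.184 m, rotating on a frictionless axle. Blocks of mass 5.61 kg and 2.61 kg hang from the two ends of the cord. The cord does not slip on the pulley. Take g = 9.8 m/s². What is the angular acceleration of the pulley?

α ≈ 10.00 rad/s²

I = MR² = (7.76)(0.184)² = 0.2627 kg·m².
Heavier block: m₁g − T₁ = m₁a. Lighter block: T₂ − m₂g = m₂a.
Pulley: (T₁ − T₂)R = Iα = I(a/R), so T₁ − T₂ = (I/R²)a = 1·M_p a = 7.760·a.
Adding the three: (m₁ − m₂)g = (m₁ + m₂ + 7.760)a, so a = (5.61 − 2.61)(9.8)/(5.61 + 2.61 + 7.760) = 1.840 m/s².
α = a/R = 1.840/0.184 = 9.999 rad/s².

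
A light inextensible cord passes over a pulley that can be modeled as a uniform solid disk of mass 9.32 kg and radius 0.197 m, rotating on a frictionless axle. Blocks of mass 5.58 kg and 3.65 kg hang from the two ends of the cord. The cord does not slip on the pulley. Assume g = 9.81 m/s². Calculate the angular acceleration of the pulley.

α ≈ 6.92 rad/s²

I = ½MR² = (1/2)(9.32)(0.197)² = 0.1808 kg·m².
Heavier block: m₁g − T₁ = m₁a. Lighter block: T₂ − m₂g = m₂a.
Pulley: (T₁ − T₂)R = Iα = I(a/R), so T₁ − T₂ = (I/R²)a = (1/2)M_p a = 4.660·a.
Adding the three: (m₁ − m₂)g = (m₁ + m₂ + 4.660)a, so a = (5.58 − 3.65)(9.81)/(5.58 + 3.65 + 4.660) = 1.363 m/s².
α = a/R = 1.363/0.197 = 6.919 rad/s².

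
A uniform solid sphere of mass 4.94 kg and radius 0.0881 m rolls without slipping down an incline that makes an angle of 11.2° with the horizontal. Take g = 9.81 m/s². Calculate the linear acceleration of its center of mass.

a ≈ 1.36 m/s²

Translation along the incline: Mg sinθ − f = Ma.
Rotation about the center: fR = Iα with I = (2/5)MR². No-slip gives a = αR, so f = (I/R²)a = (2/5)M a.
Substituting: Mg sinθ = (1 + 0.4000)Ma, so a = g sinθ/(1 + 0.4000) = (9.81) sin 11.2° / 1.400 = 1.361 m/s².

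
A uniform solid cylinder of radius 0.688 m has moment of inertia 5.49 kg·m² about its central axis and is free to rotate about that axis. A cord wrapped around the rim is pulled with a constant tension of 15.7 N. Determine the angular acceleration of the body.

τ = F R = (15.7)(0.688) = 10.80 N·m.
Newton's second law for rotation, τ = Iα, gives α = τ/I = 10.80/5.490 = 1.968 rad/s².

α ≈ 1.97 rad/s²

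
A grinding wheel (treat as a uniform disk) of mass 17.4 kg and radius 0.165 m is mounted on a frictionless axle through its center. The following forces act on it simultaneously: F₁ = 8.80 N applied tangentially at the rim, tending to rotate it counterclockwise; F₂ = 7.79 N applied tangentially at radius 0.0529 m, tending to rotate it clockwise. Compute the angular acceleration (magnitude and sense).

I = ½MR² = (1/2)(17.4)(0.165)² = 0.2369 kg·m².
Taking counterclockwise as positive: τ₁ = +(8.80)(0.165) = +1.452 N·m; τ₂ = −(7.79)(0.0529) = −0.4121 N·m.
Net torque τ = 1.040 N·m.
α = τ/I = 1.040/0.2369 = 4.390 rad/s².

α ≈ 4.39 rad/s², counterclockwise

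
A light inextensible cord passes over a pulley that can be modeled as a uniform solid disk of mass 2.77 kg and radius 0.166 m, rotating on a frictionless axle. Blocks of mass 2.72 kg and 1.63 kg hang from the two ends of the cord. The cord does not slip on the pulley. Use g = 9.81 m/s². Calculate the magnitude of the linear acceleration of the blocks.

a ≈ 1.86 m/s²

I = ½MR² = (1/2)(2.77)(0.166)² = 0.03817 kg·m².
Heavier block: m₁g − T₁ = m₁a. Lighter block: T₂ − m₂g = m₂a.
Pulley: (T₁ − T₂)R = Iα = I(a/R), so T₁ − T₂ = (I/R²)a = (1/2)M_p a = 1.385·a.
Adding the three: (m₁ − m₂)g = (m₁ + m₂ + 1.385)a, so a = (2.72 − 1.63)(9.81)/(2.72 + 1.63 + 1.385) = 1.864 m/s².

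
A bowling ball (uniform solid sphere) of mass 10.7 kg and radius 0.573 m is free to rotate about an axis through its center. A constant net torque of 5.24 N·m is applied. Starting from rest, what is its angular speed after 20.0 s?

ω ≈ 74.6 rad/s

I = (2/5)MR² = (2/5)(10.7)(0.573)² = 1.405 kg·m².
α = τ/I = 5.24/1.405 = 3.729 rad/s².
ω = ω₀ + αt = 0 + (3.729)(20.0) = 74.58 rad/s.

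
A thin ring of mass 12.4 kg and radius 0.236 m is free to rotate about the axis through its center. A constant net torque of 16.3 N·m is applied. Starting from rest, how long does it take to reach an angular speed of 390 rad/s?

I = MR² = (12.4)(0.236)² = 0.6906 kg·m².
α = τ/I = 16.3/0.6906 = 23.60 rad/s².
ω = αt ⇒ t = ω/α = 390/23.60 = 16.52 s.

t ≈ 16.5 s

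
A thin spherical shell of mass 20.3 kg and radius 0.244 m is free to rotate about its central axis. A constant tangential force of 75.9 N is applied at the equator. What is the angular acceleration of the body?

I = (2/3)MR² = (2/3)(20.3)(0.244)² = 0.8057 kg·m².
τ = F R = (75.9)(0.244) = 18.52 N·m.
From τ = Iα: α = 18.52/0.8057 = 22.99 rad/s².

α ≈ 23.0 rad/s²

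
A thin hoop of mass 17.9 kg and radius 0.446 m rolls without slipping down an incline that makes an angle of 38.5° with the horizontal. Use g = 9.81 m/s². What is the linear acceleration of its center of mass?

Translation along the incline: Mg sinθ − f = Ma.
Rotation about the center: fR = Iα with I = MR². No-slip gives a = αR, so f = (I/R²)a = M a.
Substituting: Mg sinθ = (1 + 1.000)Ma, so a = g sinθ/(1 + 1.000) = (9.81) sin 38.5° / 2.000 = 3.053 m/s².

a ≈ 3.05 m/s²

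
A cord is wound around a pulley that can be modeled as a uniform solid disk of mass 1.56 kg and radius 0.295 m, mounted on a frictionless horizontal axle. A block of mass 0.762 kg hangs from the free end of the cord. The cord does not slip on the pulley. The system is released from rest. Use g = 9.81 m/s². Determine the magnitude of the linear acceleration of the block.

I = ½MR² = (1/2)(1.56)(0.295)² = 0.06788 kg·m².
Block: mg − T = ma. Pulley: TR = Iα. No-slip: a = αR, so T = (I/R²)a = 0.7800·a.
Then mg = (m + 0.7800)a, so a = (0.762)(9.81)/(0.762 + 0.7800) = 4.848 m/s².

a ≈ 4.85 m/s²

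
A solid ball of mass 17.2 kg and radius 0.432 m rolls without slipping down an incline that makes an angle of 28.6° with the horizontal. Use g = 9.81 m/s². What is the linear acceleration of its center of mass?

Translation along the incline: Mg sinθ − f = Ma.
Rotation about the center: fR = Iα with I = (2/5)MR². No-slip gives a = αR, so f = (I/R²)a = (2/5)M a.
Substituting: Mg sinθ = (1 + 0.4000)Ma, so a = g sinθ/(1 + 0.4000) = (9.81) sin 28.6° / 1.400 = 3.354 m/s².

a ≈ 3.35 m/s²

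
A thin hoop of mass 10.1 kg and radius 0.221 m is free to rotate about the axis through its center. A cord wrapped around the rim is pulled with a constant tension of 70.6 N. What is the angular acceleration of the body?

I = MR² = (10.1)(0.221)² = 0.4933 kg·m².
τ = F R = (70.6)(0.221) = 15.60 N·m.
Newton's second law for rotation, τ = Iα, gives α = τ/I = 15.60/0.4933 = 31.63 rad/s².

α ≈ 31.6 rad/s²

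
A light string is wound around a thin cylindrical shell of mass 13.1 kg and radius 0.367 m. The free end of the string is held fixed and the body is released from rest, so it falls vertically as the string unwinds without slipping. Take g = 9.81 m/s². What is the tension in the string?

Translation: Mg − T = Ma. Rotation about the center: TR = Iα with I = MR².
With a = αR: T = (I/R²)a = M a, so Mg = (1 + 1.000)Ma.
a = g/(1 + 1.000) = 9.81/2.000 = 4.905 m/s².
T = 1.000·M·a = (1.000)(13.1)(4.905) = 64.26 N.

T ≈ 64.3 N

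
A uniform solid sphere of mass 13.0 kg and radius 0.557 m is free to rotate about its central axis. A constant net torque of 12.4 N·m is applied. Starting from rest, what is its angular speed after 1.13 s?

ω ≈ 8.69 rad/s

I = (2/5)MR² = (2/5)(13.0)(0.557)² = 1.613 kg·m².
α = τ/I = 12.4/1.613 = 7.686 rad/s².
ω = ω₀ + αt = 0 + (7.686)(1.13) = 8.685 rad/s.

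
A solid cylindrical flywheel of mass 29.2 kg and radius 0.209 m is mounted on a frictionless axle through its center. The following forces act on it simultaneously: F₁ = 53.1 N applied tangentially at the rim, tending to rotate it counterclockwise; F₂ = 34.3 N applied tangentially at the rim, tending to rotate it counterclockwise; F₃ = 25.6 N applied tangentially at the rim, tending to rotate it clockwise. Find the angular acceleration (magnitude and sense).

I = ½MR² = (1/2)(29.2)(0.209)² = 0.6377 kg·m².
Taking counterclockwise as positive: τ₁ = +(53.1)(0.209) = +11.10 N·m; τ₂ = +(34.3)(0.209) = +7.169 N·m; τ₃ = −(25.6)(0.209) = −5.350 N·m.
Net torque τ = 12.92 N·m.
α = τ/I = 12.92/0.6377 = 20.25 rad/s².

α ≈ 20.3 rad/s², counterclockwise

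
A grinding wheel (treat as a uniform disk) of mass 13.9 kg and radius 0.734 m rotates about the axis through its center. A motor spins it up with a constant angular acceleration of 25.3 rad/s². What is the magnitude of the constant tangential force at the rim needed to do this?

F ≈ 129 N

I = ½MR² = (1/2)(13.9)(0.734)² = 3.744 kg·m².
The required torque is τ = Iα = (3.744)(25.30) = 94.73 N·m.
A tangential force at the rim gives τ = FR, so F = τ/R = 94.73/0.734 = 129.1 N.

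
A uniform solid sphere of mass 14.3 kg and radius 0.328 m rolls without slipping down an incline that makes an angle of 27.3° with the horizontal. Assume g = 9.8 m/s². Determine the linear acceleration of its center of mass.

a ≈ 3.21 m/s²

Translation along the incline: Mg sinθ − f = Ma.
Rotation about the center: fR = Iα with I = (2/5)MR². No-slip gives a = αR, so f = (I/R²)a = (2/5)M a.
Substituting: Mg sinθ = (1 + 0.4000)Ma, so a = g sinθ/(1 + 0.4000) = (9.8) sin 27.3° / 1.400 = 3.211 m/s².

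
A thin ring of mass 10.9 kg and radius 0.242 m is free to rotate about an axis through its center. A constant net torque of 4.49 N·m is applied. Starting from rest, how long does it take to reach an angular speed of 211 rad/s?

t ≈ 30.0 s

I = MR² = (10.9)(0.242)² = 0.6383 kg·m².
α = τ/I = 4.49/0.6383 = 7.034 rad/s².
ω = αt ⇒ t = ω/α = 211/7.034 = 30.00 s.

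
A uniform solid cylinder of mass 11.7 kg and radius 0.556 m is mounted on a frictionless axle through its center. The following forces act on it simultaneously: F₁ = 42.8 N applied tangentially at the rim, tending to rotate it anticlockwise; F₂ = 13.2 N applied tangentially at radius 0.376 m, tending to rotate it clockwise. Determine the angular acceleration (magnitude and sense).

I = ½MR² = (1/2)(11.7)(0.556)² = 1.808 kg·m².
Taking anticlockwise as positive: τ₁ = +(42.8)(0.556) = +23.80 N·m; τ₂ = −(13.2)(0.376) = −4.963 N·m.
Net torque τ = 18.83 N·m.
α = τ/I = 18.83/1.808 = 10.41 rad/s².

α ≈ 10.4 rad/s², anticlockwise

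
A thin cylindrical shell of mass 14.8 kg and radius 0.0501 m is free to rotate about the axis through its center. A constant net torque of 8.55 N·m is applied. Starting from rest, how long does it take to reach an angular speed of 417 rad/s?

t ≈ 1.81 s

I = MR² = (14.8)(0.0501)² = 0.03715 kg·m².
α = τ/I = 8.55/0.03715 = 230.2 rad/s².
ω = αt ⇒ t = ω/α = 417/230.2 = 1.812 s.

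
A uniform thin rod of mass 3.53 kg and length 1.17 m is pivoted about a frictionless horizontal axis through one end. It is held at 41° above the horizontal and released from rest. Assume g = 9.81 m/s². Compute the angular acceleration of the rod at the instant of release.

About the pivot, I = (1/3)ML² = (1/3)(3.53)(1.17)² = 1.611 kg·m².
The weight acts at the center, a distance L/2 = 0.5850 m from the pivot; τ = Mg(L/2) cos 41° = 15.29 N·m.
α = τ/I = 15.29/1.611 = 9.492 rad/s².

α ≈ 9.49 rad/s²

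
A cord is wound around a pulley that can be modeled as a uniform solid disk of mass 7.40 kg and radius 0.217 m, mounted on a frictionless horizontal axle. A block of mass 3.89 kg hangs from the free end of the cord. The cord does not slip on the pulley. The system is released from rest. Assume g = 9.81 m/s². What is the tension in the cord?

T ≈ 18.6 N

I = ½MR² = (1/2)(7.40)(0.217)² = 0.1742 kg·m².
Block: mg − T = ma. Pulley: TR = Iα. No-slip: a = αR, so T = (I/R²)a = 3.700·a.
Then mg = (m + 3.700)a, so a = (3.89)(9.81)/(3.89 + 3.700) = 5.028 m/s².
T = 3.700·a = 18.60 N.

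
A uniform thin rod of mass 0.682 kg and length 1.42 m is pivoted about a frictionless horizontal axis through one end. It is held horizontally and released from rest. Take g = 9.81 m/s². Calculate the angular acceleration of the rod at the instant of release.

α ≈ 10.4 rad/s²

About the pivot, I = (1/3)ML² = (1/3)(0.682)(1.42)² = 0.4584 kg·m².
The weight acts at the center, a distance L/2 = 0.7100 m from the pivot; τ = Mg(L/2) = 4.750 N·m.
α = τ/I = 4.750/0.4584 = 10.36 rad/s².
(Equivalently α = (3g/(2L)) = 10.36 rad/s².)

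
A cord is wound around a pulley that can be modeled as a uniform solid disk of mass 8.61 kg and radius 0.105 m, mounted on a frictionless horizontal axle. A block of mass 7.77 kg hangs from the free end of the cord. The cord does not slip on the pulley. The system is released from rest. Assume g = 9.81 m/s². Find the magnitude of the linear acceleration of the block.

a ≈ 6.31 m/s²

I = ½MR² = (1/2)(8.61)(0.105)² = 0.04746 kg·m².
Block: mg − T = ma. Pulley: TR = Iα. No-slip: a = αR, so T = (I/R²)a = 4.305·a.
Then mg = (m + 4.305)a, so a = (7.77)(9.81)/(7.77 + 4.305) = 6.313 m/s².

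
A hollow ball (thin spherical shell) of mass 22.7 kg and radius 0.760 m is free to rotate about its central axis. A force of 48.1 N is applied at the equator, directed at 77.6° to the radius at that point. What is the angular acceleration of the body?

α ≈ 4.08 rad/s²

I = (2/3)MR² = (2/3)(22.7)(0.760)² = 8.741 kg·m².
Only the tangential component produces torque: τ = F R sinθ = (48.1)(0.760) sin 77.6° = 35.70 N·m.
Newton's second law for rotation, τ = Iα, gives α = τ/I = 35.70/8.741 = 4.085 rad/s².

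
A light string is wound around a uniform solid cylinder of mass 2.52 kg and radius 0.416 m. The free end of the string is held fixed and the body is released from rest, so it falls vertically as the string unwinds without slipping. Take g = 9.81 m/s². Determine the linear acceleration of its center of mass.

a ≈ 6.54 m/s²

Translation: Mg − T = Ma. Rotation about the center: TR = Iα with I = ½MR².
With a = αR: T = (I/R²)a = (1/2)M a, so Mg = (1 + 0.5000)Ma.
a = g/(1 + 0.5000) = 9.81/1.500 = 6.540 m/s².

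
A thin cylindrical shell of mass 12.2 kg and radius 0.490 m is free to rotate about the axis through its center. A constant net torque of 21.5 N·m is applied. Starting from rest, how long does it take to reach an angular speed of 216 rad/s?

t ≈ 29.4 s

I = MR² = (12.2)(0.490)² = 2.929 kg·m².
α = τ/I = 21.5/2.929 = 7.340 rad/s².
ω = αt ⇒ t = ω/α = 216/7.340 = 29.43 s.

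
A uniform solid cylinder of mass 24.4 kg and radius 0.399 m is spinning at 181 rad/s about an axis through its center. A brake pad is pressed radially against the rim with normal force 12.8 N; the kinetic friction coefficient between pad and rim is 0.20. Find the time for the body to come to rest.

t ≈ 344 s

I = ½MR² = (1/2)(24.4)(0.399)² = 1.942 kg·m².
Friction force f = μN = (0.20)(12.8) = 2.560 N at the rim; torque magnitude τ = fR = 1.021 N·m, opposing ω.
|α| = τ/I = 1.021/1.942 = 0.5259 rad/s² (deceleration).
0 = ω₀ − |α|t ⇒ t = ω₀/|α| = 181/0.5259 = 344.2 s.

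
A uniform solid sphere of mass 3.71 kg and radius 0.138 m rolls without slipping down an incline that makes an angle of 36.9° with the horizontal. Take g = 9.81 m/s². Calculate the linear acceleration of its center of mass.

Translation along the incline: Mg sinθ − f = Ma.
Rotation about the center: fR = Iα with I = (2/5)MR². No-slip gives a = αR, so f = (I/R²)a = (2/5)M a.
Substituting: Mg sinθ = (1 + 0.4000)Ma, so a = g sinθ/(1 + 0.4000) = (9.81) sin 36.9° / 1.400 = 4.207 m/s².

a ≈ 4.21 m/s²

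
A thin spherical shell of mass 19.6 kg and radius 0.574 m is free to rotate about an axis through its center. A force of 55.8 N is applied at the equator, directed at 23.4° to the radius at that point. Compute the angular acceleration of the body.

α ≈ 2.95 rad/s²

I = (2/3)MR² = (2/3)(19.6)(0.574)² = 4.305 kg·m².
Only the tangential component produces torque: τ = F R sinθ = (55.8)(0.574) sin 23.4° = 12.72 N·m.
Newton's second law for rotation, τ = Iα, gives α = τ/I = 12.72/4.305 = 2.955 rad/s².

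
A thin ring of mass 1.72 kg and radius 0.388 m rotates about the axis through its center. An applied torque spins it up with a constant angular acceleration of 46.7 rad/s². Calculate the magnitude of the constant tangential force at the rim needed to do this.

I = MR² = (1.72)(0.388)² = 0.2589 kg·m².
The required torque is τ = Iα = (0.2589)(46.70) = 12.09 N·m.
A tangential force at the rim gives τ = FR, so F = τ/R = 12.09/0.388 = 31.17 N.

F ≈ 31.2 N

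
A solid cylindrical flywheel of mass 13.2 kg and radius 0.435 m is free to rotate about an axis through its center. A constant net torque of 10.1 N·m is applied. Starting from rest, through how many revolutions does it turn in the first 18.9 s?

≈ 230 revolutions

I = ½MR² = (1/2)(13.2)(0.435)² = 1.249 kg·m².
α = τ/I = 10.1/1.249 = 8.087 rad/s².
θ = ½αt² = ½(8.087)(18.9)² = 1444 rad.
Revolutions = θ/(2π) = 229.9.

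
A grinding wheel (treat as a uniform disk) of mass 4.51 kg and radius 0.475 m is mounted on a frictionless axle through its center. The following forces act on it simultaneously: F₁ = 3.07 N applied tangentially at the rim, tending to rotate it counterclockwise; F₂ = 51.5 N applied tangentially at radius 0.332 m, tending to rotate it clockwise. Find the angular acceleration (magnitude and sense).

I = ½MR² = (1/2)(4.51)(0.475)² = 0.5088 kg·m².
Taking counterclockwise as positive: τ₁ = +(3.07)(0.475) = +1.458 N·m; τ₂ = −(51.5)(0.332) = −17.10 N·m.
Net torque τ = -15.64 N·m.
α = τ/I = -15.64/0.5088 = -30.74 rad/s².

α ≈ 30.7 rad/s², clockwise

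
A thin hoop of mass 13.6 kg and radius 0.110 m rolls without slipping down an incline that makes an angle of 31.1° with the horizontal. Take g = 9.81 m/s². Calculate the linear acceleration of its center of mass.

a ≈ 2.53 m/s²

Translation along the incline: Mg sinθ − f = Ma.
Rotation about the center: fR = Iα with I = MR². No-slip gives a = αR, so f = (I/R²)a = M a.
Substituting: Mg sinθ = (1 + 1.000)Ma, so a = g sinθ/(1 + 1.000) = (9.81) sin 31.1° / 2.000 = 2.534 m/s².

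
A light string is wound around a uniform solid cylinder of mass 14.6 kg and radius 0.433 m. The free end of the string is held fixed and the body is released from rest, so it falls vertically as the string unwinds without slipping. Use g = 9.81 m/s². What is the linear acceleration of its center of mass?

a ≈ 6.54 m/s²

Translation: Mg − T = Ma. Rotation about the center: TR = Iα with I = ½MR².
With a = αR: T = (I/R²)a = (1/2)M a, so Mg = (1 + 0.5000)Ma.
a = g/(1 + 0.5000) = 9.81/1.500 = 6.540 m/s².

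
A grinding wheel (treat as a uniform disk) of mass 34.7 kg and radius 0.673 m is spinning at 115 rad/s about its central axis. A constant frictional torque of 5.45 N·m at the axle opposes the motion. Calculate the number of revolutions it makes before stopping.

≈ 1520 revolutions

I = ½MR² = (1/2)(34.7)(0.673)² = 7.858 kg·m².
The net torque has magnitude 5.45 N·m, opposing ω.
|α| = τ/I = 5.450/7.858 = 0.6935 rad/s² (deceleration).
ω² = ω₀² − 2|α|θ with ω = 0 ⇒ θ = ω₀²/(2|α|) = 9535 rad = 1517 rev.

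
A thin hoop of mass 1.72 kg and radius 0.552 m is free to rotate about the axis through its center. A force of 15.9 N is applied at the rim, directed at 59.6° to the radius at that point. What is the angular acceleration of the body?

I = MR² = (1.72)(0.552)² = 0.5241 kg·m².
Only the tangential component produces torque: τ = F R sinθ = (15.9)(0.552) sin 59.6° = 7.570 N·m.
Newton's second law for rotation, τ = Iα, gives α = τ/I = 7.570/0.5241 = 14.44 rad/s².

α ≈ 14.4 rad/s²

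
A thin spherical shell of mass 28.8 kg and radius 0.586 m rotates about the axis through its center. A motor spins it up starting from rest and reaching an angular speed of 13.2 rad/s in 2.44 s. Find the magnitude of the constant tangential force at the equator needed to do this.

I = (2/3)MR² = (2/3)(28.8)(0.586)² = 6.593 kg·m².
α = Δω/Δt = (13.2 − 0)/2.44 = 5.410 rad/s².
The required torque is τ = Iα = (6.593)(5.410) = 35.67 N·m.
A tangential force at the equator gives τ = FR, so F = τ/R = 35.67/0.586 = 60.87 N.

F ≈ 60.9 N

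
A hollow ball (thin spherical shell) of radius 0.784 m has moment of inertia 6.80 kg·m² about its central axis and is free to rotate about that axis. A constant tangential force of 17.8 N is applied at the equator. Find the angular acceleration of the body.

τ = F R = (17.8)(0.784) = 13.96 N·m.
Newton's second law for rotation, τ = Iα, gives α = τ/I = 13.96/6.800 = 2.052 rad/s².

α ≈ 2.05 rad/s²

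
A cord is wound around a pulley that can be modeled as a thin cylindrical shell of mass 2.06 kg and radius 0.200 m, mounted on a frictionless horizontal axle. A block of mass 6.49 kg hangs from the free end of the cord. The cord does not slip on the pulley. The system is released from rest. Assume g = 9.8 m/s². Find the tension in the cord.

T ≈ 15.3 N

I = MR² = (2.06)(0.200)² = 0.08240 kg·m².
Block: mg − T = ma. Pulley: TR = Iα. No-slip: a = αR, so T = (I/R²)a = 2.060·a.
Then mg = (m + 2.060)a, so a = (6.49)(9.8)/(6.49 + 2.060) = 7.439 m/s².
T = 2.060·a = 15.32 N.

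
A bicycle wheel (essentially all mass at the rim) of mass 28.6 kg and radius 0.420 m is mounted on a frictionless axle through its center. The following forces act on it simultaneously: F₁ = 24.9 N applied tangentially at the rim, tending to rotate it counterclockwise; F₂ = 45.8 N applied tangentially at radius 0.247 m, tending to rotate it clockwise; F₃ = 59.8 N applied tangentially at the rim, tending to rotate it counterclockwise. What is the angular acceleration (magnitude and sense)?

α ≈ 4.81 rad/s², counterclockwise

I = MR² = (28.6)(0.420)² = 5.045 kg·m².
Taking counterclockwise as positive: τ₁ = +(24.9)(0.420) = +10.46 N·m; τ₂ = −(45.8)(0.247) = −11.31 N·m; τ₃ = +(59.8)(0.420) = +25.12 N·m.
Net torque τ = 24.26 N·m.
α = τ/I = 24.26/5.045 = 4.809 rad/s².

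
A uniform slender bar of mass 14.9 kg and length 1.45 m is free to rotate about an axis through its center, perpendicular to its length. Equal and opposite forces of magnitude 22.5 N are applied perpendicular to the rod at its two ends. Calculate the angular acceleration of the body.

α ≈ 12.5 rad/s²

I = (1/12)ML² = (1/12)(14.9)(1.45)² = 2.611 kg·m².
The couple gives τ = F·(L/2) + F·(L/2) = F L = (22.5)(1.45) = 32.62 N·m.
From τ = Iα: α = 32.62/2.611 = 12.50 rad/s².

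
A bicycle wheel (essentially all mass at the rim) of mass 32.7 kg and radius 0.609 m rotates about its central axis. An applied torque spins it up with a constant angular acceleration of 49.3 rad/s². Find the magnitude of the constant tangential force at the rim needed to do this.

I = MR² = (32.7)(0.609)² = 12.13 kg·m².
The required torque is τ = Iα = (12.13)(49.30) = 597.9 N·m.
A tangential force at the rim gives τ = FR, so F = τ/R = 597.9/0.609 = 981.8 N.

F ≈ 982 N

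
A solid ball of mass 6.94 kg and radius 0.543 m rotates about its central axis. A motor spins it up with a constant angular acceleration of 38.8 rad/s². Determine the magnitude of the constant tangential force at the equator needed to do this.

F ≈ 58.5 N

I = (2/5)MR² = (2/5)(6.94)(0.543)² = 0.8185 kg·m².
The required torque is τ = Iα = (0.8185)(38.80) = 31.76 N·m.
A tangential force at the equator gives τ = FR, so F = τ/R = 31.76/0.543 = 58.49 N.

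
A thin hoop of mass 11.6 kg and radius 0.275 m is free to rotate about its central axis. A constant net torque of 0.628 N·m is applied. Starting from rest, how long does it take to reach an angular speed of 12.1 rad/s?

I = MR² = (11.6)(0.275)² = 0.8773 kg·m².
α = τ/I = 0.628/0.8773 = 0.7159 rad/s².
ω = αt ⇒ t = ω/α = 12.1/0.7159 = 16.90 s.

t ≈ 16.9 s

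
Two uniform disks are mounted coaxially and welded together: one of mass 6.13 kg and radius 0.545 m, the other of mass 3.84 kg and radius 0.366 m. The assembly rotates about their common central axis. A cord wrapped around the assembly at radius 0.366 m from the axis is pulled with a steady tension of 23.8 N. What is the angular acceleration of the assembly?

α ≈ 7.46 rad/s²

I = ½M₁R₁² + ½M₂R₂² = ½(6.13)(0.545)² + ½(3.84)(0.366)² = 1.168 kg·m².
τ = F r = (23.8)(0.366) = 8.711 N·m.
α = τ/I = 8.711/1.168 = 7.461 rad/s².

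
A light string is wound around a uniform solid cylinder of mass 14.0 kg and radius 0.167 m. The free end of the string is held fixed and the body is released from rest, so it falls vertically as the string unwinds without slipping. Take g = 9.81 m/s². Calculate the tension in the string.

T ≈ 45.8 N

Translation: Mg − T = Ma. Rotation about the center: TR = Iα with I = ½MR².
With a = αR: T = (I/R²)a = (1/2)M a, so Mg = (1 + 0.5000)Ma.
a = g/(1 + 0.5000) = 9.81/1.500 = 6.540 m/s².
T = 0.5000·M·a = (0.5000)(14.0)(6.540) = 45.78 N.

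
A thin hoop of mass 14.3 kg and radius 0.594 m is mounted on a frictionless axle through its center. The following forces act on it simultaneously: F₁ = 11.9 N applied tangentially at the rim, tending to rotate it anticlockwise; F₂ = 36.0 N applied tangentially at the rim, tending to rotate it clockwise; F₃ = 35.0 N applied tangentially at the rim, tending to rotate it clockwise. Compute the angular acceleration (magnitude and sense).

α ≈ 6.96 rad/s², clockwise

I = MR² = (14.3)(0.594)² = 5.046 kg·m².
Taking anticlockwise as positive: τ₁ = +(11.9)(0.594) = +7.069 N·m; τ₂ = −(36.0)(0.594) = −21.38 N·m; τ₃ = −(35.0)(0.594) = −20.79 N·m.
Net torque τ = -35.11 N·m.
α = τ/I = -35.11/5.046 = -6.958 rad/s².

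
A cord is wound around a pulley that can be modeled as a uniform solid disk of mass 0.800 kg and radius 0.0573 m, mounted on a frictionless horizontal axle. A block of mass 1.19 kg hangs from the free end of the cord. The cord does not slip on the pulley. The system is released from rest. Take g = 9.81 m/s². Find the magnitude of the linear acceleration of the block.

I = ½MR² = (1/2)(0.800)(0.0573)² = 0.001313 kg·m².
Block: mg − T = ma. Pulley: TR = Iα. No-slip: a = αR, so T = (I/R²)a = 0.4000·a.
Then mg = (m + 0.4000)a, so a = (1.19)(9.81)/(1.19 + 0.4000) = 7.342 m/s².

a ≈ 7.34 m/s²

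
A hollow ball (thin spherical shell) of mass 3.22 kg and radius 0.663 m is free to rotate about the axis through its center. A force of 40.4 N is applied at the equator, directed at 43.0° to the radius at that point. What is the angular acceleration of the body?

α ≈ 19.4 rad/s²

I = (2/3)MR² = (2/3)(3.22)(0.663)² = 0.9436 kg·m².
Only the tangential component produces torque: τ = F R sinθ = (40.4)(0.663) sin 43.0° = 18.27 N·m.
Newton's second law for rotation, τ = Iα, gives α = τ/I = 18.27/0.9436 = 19.36 rad/s².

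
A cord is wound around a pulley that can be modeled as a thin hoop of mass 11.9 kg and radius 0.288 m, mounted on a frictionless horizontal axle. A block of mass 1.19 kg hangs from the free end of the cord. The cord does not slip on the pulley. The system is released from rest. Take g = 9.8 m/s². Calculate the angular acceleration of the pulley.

I = MR² = (11.9)(0.288)² = 0.9870 kg·m².
Block: mg − T = ma. Pulley: TR = Iα. No-slip: a = αR, so T = (I/R²)a = 11.90·a.
Then mg = (m + 11.90)a, so a = (1.19)(9.8)/(1.19 + 11.90) = 0.8909 m/s².
α = a/R = 0.8909/0.288 = 3.093 rad/s².

α ≈ 3.09 rad/s²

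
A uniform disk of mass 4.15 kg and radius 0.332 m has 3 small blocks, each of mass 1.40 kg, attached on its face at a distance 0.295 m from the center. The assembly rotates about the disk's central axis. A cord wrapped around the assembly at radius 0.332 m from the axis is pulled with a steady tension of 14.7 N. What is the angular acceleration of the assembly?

α ≈ 8.21 rad/s²

I_disk = ½MR² = ½(4.15)(0.332)² = 0.2287 kg·m².
I_blocks = 3·m·r² = 3(1.40)(0.295)² = 0.3655 kg·m².
Total I = 0.5942 kg·m².
τ = F r = (14.7)(0.332) = 4.880 N·m.
α = τ/I = 4.880/0.5942 = 8.213 rad/s².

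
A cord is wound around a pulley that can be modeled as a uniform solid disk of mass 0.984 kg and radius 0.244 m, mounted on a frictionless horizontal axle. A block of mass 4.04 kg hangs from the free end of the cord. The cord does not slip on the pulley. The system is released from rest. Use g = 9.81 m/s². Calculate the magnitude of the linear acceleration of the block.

I = ½MR² = (1/2)(0.984)(0.244)² = 0.02929 kg·m².
Block: mg − T = ma. Pulley: TR = Iα. No-slip: a = αR, so T = (I/R²)a = 0.4920·a.
Then mg = (m + 0.4920)a, so a = (4.04)(9.81)/(4.04 + 0.4920) = 8.745 m/s².

a ≈ 8.75 m/s²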